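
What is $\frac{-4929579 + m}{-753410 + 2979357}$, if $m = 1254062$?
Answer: $- \frac{3675517}{2225947} \approx -1.6512$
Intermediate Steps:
$\frac{-4929579 + m}{-753410 + 2979357} = \frac{-4929579 + 1254062}{-753410 + 2979357} = - \frac{3675517}{2225947}$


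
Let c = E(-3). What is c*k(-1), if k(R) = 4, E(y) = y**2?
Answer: 36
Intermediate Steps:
c = 9 (c = (-3)**2 = 9)
c*k(-1) = 9*4 = 36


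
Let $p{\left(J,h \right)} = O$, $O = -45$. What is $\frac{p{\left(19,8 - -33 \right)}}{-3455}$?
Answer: $\frac{9}{691} \approx 0.013025$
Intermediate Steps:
$p{\left(J,h \right)} = -45$
$\frac{p{\left(19,8 - -33 \right)}}{-3455} = - \frac{45}{-3455} = \left(-45\right) \left(- \frac{1}{3455}\right) = \frac{9}{691}$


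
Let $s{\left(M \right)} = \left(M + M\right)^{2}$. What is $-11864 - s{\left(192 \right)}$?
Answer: $-159320$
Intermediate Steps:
$s{\left(M \right)} = 4 M^{2}$ ($s{\left(M \right)} = \left(2 M\right)^{2} = 4 M^{2}$)
$-11864 - s{\left(192 \right)} = -11864 - 4 \cdot 192^{2} = -11864 - 4 \cdot 36864 = -11864 - 147456 = -159320$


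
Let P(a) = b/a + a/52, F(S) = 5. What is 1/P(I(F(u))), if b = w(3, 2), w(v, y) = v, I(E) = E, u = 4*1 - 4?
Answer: 260/181 ≈ 1.4365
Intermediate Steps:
u = 0 (u = 4 - 4 = 0)
b = 3
P(a) = 3/a + a/52
1/P(I(F(u))) = 1/(3/5 + (1/52)*5) = 1/(3*(⅕) + 5/52) = 1/(⅗ + 5/52) = 1/(181/260) = 260/181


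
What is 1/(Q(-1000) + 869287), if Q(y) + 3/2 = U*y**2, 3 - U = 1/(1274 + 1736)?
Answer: 602/2329109871 ≈ 2.5847e-7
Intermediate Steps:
U = 9029/3010 (U = 3 - 1/(1274 + 1736) = 3 - 1/3010 = 9029/3010 ≈ 2.9997)
Q(y) = -3/2 + 9029*y**2/3010
1/(Q(-1000) + 869287) = 1/((-3/2 + (9029/3010)*(-1000)**2) + 869287) = 1/((-3/2 + (9029/3010)*1000000) + 869287) = 1/((-3/2 + 902900000/301) + 869287) = 1/(1805799097/602 + 869287) = 1/(2329109871/602) = 602/2329109871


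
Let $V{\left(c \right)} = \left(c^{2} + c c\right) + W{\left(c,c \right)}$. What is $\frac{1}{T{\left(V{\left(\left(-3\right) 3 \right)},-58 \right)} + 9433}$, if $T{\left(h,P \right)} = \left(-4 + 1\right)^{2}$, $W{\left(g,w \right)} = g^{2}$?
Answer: $\frac{1}{9442} \approx 0.00010591$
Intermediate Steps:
$V{\left(c \right)} = 3 c^{2}$ ($V{\left(c \right)} = \left(c^{2} + c c\right) + c^{2} = \left(c^{2} + c^{2}\right) + c^{2} = 2 c^{2} + c^{2} = 3 c^{2}$)
$T{\left(h,P \right)} = 9$ ($T{\left(h,P \right)} = \left(-3\right)^{2} = 9$)
$\frac{1}{T{\left(V{\left(\left(-3\right) 3 \right)},-58 \right)} + 9433} = \frac{1}{9 + 9433} = \frac{1}{9442}$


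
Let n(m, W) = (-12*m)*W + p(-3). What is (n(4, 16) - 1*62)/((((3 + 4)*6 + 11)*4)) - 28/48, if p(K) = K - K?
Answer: -2861/636 ≈ -4.4984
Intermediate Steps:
p(K) = 0
n(m, W) = -12*W*m (n(m, W) = (-12*m)*W + 0 = -12*W*m + 0 = -12*W*m)
(n(4, 16) - 1*62)/((((3 + 4)*6 + 11)*4)) - 28/48 = (-12*16*4 - 1*62)/((((3 + 4)*6 + 11)*4)) - 28/48 = (-768 - 62)/(((7*6 + 11)*4)) - 28*1/48 = -830*1/(4*(42 + 11)) - 7/12 = -830/(53*4) - 7/12 = -830/212 - 7/12 = -830*1/212 - 7/12 = -415/106 - 7/12 = -2861/636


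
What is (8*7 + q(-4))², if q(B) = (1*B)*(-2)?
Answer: 4096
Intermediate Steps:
q(B) = -2*B (q(B) = B*(-2) = -2*B)
(8*7 + q(-4))² = (8*7 - 2*(-4))² = (56 + 8)² = 64² = 4096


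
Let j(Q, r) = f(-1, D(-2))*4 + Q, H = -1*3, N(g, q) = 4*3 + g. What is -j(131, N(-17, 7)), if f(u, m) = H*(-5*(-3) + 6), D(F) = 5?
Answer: 121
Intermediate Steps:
N(g, q) = 12 + g
H = -3
f(u, m) = -63 (f(u, m) = -3*(-5*(-3) + 6) = -3*(15 + 6) = -3*21 = -63)
j(Q, r) = -252 + Q (j(Q, r) = -63*4 + Q = -252 + Q)
-j(131, N(-17, 7)) = -(-252 + 131) = -1*(-121) = 121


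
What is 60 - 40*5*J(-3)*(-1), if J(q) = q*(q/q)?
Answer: -540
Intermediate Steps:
J(q) = q (J(q) = q*1 = q)
60 - 40*5*J(-3)*(-1) = 60 - 40*5*(-3)*(-1) = 60 - (-600)*(-1) = 60 - 40*15 = 60 - 600 = -540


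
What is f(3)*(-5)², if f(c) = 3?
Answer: 75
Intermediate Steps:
f(3)*(-5)² = 3*(-5)² = 3*25 = 75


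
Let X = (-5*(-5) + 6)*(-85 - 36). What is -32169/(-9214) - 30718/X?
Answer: 403701571/34561714 ≈ 11.681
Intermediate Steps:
X = -3751 (X = (25 + 6)*(-121) = 31*(-121) = -3751)
-32169/(-9214) - 30718/X = -32169/(-9214) - 30718/(-3751) = -32169*(-1/9214) - 30718*(-1/3751) = 32169/9214 + 30718/3751 = 403701571/34561714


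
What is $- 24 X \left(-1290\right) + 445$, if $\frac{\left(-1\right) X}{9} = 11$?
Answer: $-3064595$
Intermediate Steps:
$X = -99$ ($X = \left(-9\right) 11 = -99$)
$- 24 X \left(-1290\right) + 445 = \left(-24\right) \left(-99\right) \left(-1290\right) + 445 = 2376 \left(-1290\right) + 445 = -3065040 + 445 = -3064595$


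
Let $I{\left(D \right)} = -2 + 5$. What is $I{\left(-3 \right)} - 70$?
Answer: $-67$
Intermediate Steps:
$I{\left(D \right)} = 3$
$I{\left(-3 \right)} - 70 = 3 - 70 = -67$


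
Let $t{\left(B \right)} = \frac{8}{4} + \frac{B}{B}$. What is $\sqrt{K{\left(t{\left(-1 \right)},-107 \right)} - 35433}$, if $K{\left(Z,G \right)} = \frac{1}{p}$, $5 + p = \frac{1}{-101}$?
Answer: $\frac{i \sqrt{9072174694}}{506} \approx 188.24 i$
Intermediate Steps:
$p = - \frac{506}{101}$ ($p = -5 + \frac{1}{-101} = -5 - \frac{1}{101} = - \frac{506}{101} \approx -5.0099$)
$t{\left(B \right)} = 3$ ($t{\left(B \right)} = 8 \cdot \frac{1}{4} + 1 = 2 + 1 = 3$)
$K{\left(Z,G \right)} = - \frac{101}{506}$ ($K{\left(Z,G \right)} = \frac{1}{- \frac{506}{101}} = - \frac{101}{506}$)
$\sqrt{K{\left(t{\left(-1 \right)},-107 \right)} - 35433} = \sqrt{- \frac{101}{506} - 35433} = \sqrt{- \frac{17929199}{506}} = \frac{i \sqrt{9072174694}}{506}$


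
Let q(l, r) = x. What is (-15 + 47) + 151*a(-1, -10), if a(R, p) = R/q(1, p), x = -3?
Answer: 247/3 ≈ 82.333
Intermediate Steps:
q(l, r) = -3
a(R, p) = -R/3 (a(R, p) = R/(-3) = R*(-1/3) = -R/3)
(-15 + 47) + 151*a(-1, -10) = (-15 + 47) + 151*(-1/3*(-1)) = 32 + 151*(1/3) = 32 + 151/3 = 247/3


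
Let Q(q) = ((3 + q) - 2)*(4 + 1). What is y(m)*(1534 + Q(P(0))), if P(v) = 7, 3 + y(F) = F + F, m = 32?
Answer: 96014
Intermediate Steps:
y(F) = -3 + 2*F (y(F) = -3 + (F + F) = -3 + 2*F)
Q(q) = 5 + 5*q (Q(q) = (1 + q)*5 = 5 + 5*q)
y(m)*(1534 + Q(P(0))) = (-3 + 2*32)*(1534 + (5 + 5*7)) = (-3 + 64)*(1534 + (5 + 35)) = 61*(1534 + 40) = 61*1574 = 96014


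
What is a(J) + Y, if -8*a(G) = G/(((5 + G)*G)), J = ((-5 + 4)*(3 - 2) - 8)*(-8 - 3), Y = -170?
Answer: -141441/832 ≈ -170.00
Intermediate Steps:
J = 99 (J = (-1*1 - 8)*(-11) = (-1 - 8)*(-11) = -9*(-11) = 99)
a(G) = -1/(8*(5 + G)) (a(G) = -G/(8*((5 + G)*G)) = -G/(8*(G*(5 + G))) = -G*1/(G*(5 + G))/8 = -1/(8*(5 + G)))
a(J) + Y = -1/(40 + 8*99) - 170 = -1/(40 + 792) - 170 = -1/832 - 170 = -141441/832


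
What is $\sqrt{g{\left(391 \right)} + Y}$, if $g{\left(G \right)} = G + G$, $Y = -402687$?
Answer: $i \sqrt{401905} \approx 633.96 i$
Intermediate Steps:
$g{\left(G \right)} = 2 G$
$\sqrt{g{\left(391 \right)} + Y} = \sqrt{2 \cdot 391 - 402687} = \sqrt{782 - 402687} = \sqrt{-401905} = i \sqrt{401905}$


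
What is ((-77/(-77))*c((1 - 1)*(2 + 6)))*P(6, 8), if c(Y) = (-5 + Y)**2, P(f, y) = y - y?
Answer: 0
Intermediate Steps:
P(f, y) = 0
((-77/(-77))*c((1 - 1)*(2 + 6)))*P(6, 8) = ((-77/(-77))*(-5 + (1 - 1)*(2 + 6))**2)*0 = ((-77*(-1/77))*(-5 + 0*8)**2)*0 = (1*(-5 + 0)**2)*0 = (1*(-5)**2)*0 = (1*25)*0 = 25*0 = 0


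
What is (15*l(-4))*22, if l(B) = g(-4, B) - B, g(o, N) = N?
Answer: 0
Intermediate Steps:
l(B) = 0 (l(B) = B - B = 0)
(15*l(-4))*22 = (15*0)*22 = 0*22 = 0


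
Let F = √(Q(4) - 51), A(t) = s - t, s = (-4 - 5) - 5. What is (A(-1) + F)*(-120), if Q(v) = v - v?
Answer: 1560 - 120*I*√51 ≈ 1560.0 - 856.97*I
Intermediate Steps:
Q(v) = 0
s = -14 (s = -9 - 5 = -14)
A(t) = -14 - t
F = I*√51 (F = √(0 - 51) = √(-51) = I*√51 ≈ 7.1414*I)
(A(-1) + F)*(-120) = ((-14 - 1*(-1)) + I*√51)*(-120) = ((-14 + 1) + I*√51)*(-120) = (-13 + I*√51)*(-120) = 1560 - 120*I*√51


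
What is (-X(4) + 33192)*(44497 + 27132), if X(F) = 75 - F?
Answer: 2372424109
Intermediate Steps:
(-X(4) + 33192)*(44497 + 27132) = (-(75 - 1*4) + 33192)*(44497 + 27132) = (-(75 - 4) + 33192)*71629 = (-1*71 + 33192)*71629 = (-71 + 33192)*71629 = 33121*71629 = 2372424109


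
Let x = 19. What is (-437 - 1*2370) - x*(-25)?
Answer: -2332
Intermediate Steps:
(-437 - 1*2370) - x*(-25) = (-437 - 1*2370) - 19*(-25) = (-437 - 2370) - 1*(-475) = -2807 + 475 = -2332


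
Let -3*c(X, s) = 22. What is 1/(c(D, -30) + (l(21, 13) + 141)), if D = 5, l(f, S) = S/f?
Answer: 7/940 ≈ 0.0074468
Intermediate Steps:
c(X, s) = -22/3 (c(X, s) = -1/3*22 = -22/3)
1/(c(D, -30) + (l(21, 13) + 141)) = 1/(-22/3 + (13/21 + 141)) = 1/(-22/3 + 2974/21) = 1/(940/7) = 7/940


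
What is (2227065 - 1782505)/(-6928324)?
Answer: -111140/1732081 ≈ -0.064166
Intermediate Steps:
(2227065 - 1782505)/(-6928324) = 444560*(-1/6928324) = -111140/1732081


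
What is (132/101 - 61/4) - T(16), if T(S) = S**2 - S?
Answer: -102593/404 ≈ -253.94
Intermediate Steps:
(132/101 - 61/4) - T(16) = (132/101 - 61/4) - 16*(-1 + 16) = (132*(1/101) - 61*1/4) - 16*15 = (132/101 - 61/4) - 1*240 = -5633/404 - 240 = -102593/404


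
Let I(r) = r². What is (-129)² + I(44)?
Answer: 18577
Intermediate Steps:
(-129)² + I(44) = (-129)² + 44² = 16641 + 1936 = 18577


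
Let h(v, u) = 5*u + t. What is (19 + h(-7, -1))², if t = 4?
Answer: 324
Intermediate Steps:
h(v, u) = 4 + 5*u (h(v, u) = 5*u + 4 = 4 + 5*u)
(19 + h(-7, -1))² = (19 + (4 + 5*(-1)))² = (19 + (4 - 5))² = (19 - 1)² = 18² = 324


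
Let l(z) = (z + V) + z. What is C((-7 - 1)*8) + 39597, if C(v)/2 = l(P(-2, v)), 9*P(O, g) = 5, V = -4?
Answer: 356321/9 ≈ 39591.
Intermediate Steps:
P(O, g) = 5/9 (P(O, g) = (⅑)*5 = 5/9)
l(z) = -4 + 2*z (l(z) = (z - 4) + z = (-4 + z) + z = -4 + 2*z)
C(v) = -52/9 (C(v) = 2*(-4 + 2*(5/9)) = 2*(-4 + 10/9) = 2*(-26/9) = -52/9)
C((-7 - 1)*8) + 39597 = -52/9 + 39597 = 356321/9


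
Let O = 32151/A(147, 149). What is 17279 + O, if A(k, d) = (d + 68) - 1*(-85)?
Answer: 5250409/302 ≈ 17385.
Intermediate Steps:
A(k, d) = 153 + d (A(k, d) = (68 + d) + 85 = 153 + d)
O = 32151/302 (O = 32151/(153 + 149) = 32151/302 ≈ 106.46)
17279 + O = 17279 + 32151/302 = 5250409/302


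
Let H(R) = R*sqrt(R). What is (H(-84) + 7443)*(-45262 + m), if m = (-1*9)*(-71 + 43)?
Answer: -335009430 + 7561680*I*sqrt(21) ≈ -3.3501e+8 + 3.4652e+7*I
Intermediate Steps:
m = 252 (m = -9*(-28) = 252)
H(R) = R**(3/2)
(H(-84) + 7443)*(-45262 + m) = ((-84)**(3/2) + 7443)*(-45262 + 252) = (-168*I*sqrt(21) + 7443)*(-45010) = (7443 - 168*I*sqrt(21))*(-45010) = -335009430 + 7561680*I*sqrt(21)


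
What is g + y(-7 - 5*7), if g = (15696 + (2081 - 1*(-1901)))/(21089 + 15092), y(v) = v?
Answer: -1499924/36181 ≈ -41.456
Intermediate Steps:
g = 19678/36181 (g = (15696 + (2081 + 1901))/36181 = (15696 + 3982)*(1/36181) = 19678*(1/36181) = 19678/36181 ≈ 0.54388)
g + y(-7 - 5*7) = 19678/36181 + (-7 - 5*7) = 19678/36181 + (-7 - 35) = 19678/36181 - 42 = -1499924/36181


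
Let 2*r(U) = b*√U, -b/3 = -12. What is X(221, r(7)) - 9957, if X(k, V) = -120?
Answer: -10077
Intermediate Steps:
b = 36 (b = -3*(-12) = 36)
r(U) = 18*√U (r(U) = (36*√U)/2 = 18*√U)
X(221, r(7)) - 9957 = -120 - 9957 = -10077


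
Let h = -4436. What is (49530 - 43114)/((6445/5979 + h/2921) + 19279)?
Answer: 56026626072/168346731931 ≈ 0.33281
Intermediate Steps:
(49530 - 43114)/((6445/5979 + h/2921) + 19279) = (49530 - 43114)/((6445/5979 - 4436/2921) + 19279) = 6416/((6445*(1/5979) - 4436*1/2921) + 19279) = 6416/((6445/5979 - 4436/2921) + 19279) = 6416/(-7696999/17464659 + 19279) = 6416/(336693463862/17464659) = 6416*(17464659/336693463862) = 56026626072/168346731931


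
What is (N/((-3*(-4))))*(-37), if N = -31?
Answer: 1147/12 ≈ 95.583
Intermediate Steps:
(N/((-3*(-4))))*(-37) = -31/((-3*(-4)))*(-37) = -31/12*(-37) = 1147/12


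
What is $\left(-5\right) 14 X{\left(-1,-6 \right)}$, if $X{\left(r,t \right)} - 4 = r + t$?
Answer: $210$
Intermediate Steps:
$X{\left(r,t \right)} = 4 + r + t$ ($X{\left(r,t \right)} = 4 + \left(r + t\right) = 4 + r + t$)
$\left(-5\right) 14 X{\left(-1,-6 \right)} = \left(-5\right) 14 \left(4 - 1 - 6\right) = \left(-70\right) \left(-3\right) = 210$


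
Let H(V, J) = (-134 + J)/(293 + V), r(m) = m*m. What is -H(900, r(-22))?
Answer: -350/1193 ≈ -0.29338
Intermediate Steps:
r(m) = m²
H(V, J) = (-134 + J)/(293 + V)
-H(900, r(-22)) = -(-134 + (-22)²)/(293 + 900) = -(-134 + 484)/1193 = -350/1193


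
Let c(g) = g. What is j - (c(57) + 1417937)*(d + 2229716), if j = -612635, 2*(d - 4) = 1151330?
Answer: -3978019710325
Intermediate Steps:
d = 575669 (d = 4 + (1/2)*1151330 = 4 + 575665 = 575669)
j - (c(57) + 1417937)*(d + 2229716) = -612635 - (57 + 1417937)*(575669 + 2229716) = -612635 - 1417994*2805385 = -612635 - 1*3978019097690 = -612635 - 3978019097690 = -3978019710325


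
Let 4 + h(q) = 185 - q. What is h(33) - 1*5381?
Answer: -5233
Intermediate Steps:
h(q) = 181 - q (h(q) = -4 + (185 - q) = 181 - q)
h(33) - 1*5381 = (181 - 1*33) - 1*5381 = (181 - 33) - 5381 = 148 - 5381 = -5233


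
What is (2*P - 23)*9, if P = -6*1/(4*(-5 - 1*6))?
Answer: -2250/11 ≈ -204.55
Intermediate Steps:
P = 3/22 (P = -6*1/(4*(-5 - 6)) = -6/(4*(-11)) = -6/(-44) = -6*(-1/44) = 3/22 ≈ 0.13636)
(2*P - 23)*9 = (2*(3/22) - 23)*9 = (3/11 - 23)*9 = -250/11*9 = -2250/11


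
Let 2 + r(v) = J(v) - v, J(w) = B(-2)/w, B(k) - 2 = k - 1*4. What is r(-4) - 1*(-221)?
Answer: 224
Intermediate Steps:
B(k) = -2 + k (B(k) = 2 + (k - 1*4) = 2 + (k - 4) = 2 + (-4 + k) = -2 + k)
J(w) = -4/w (J(w) = (-2 - 2)/w = -4/w)
r(v) = -2 - v - 4/v (r(v) = -2 + (-4/v - v) = -2 + (-v - 4/v) = -2 - v - 4/v)
r(-4) - 1*(-221) = (-2 - 1*(-4) - 4/(-4)) - 1*(-221) = (-2 + 4 - 4*(-¼)) + 221 = (-2 + 4 + 1) + 221 = 3 + 221 = 224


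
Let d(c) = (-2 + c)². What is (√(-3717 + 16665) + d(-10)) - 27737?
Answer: -27593 + 2*√3237 ≈ -27479.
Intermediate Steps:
(√(-3717 + 16665) + d(-10)) - 27737 = (√(-3717 + 16665) + (-2 - 10)²) - 27737 = (√12948 + (-12)²) - 27737 = (2*√3237 + 144) - 27737 = (144 + 2*√3237) - 27737 = -27593 + 2*√3237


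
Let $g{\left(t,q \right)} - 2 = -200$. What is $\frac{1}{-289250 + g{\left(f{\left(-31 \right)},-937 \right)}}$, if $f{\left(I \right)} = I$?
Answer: $- \frac{1}{289448} \approx -3.4549 \cdot 10^{-6}$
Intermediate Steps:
$g{\left(t,q \right)} = -198$ ($g{\left(t,q \right)} = 2 - 200 = -198$)
$\frac{1}{-289250 + g{\left(f{\left(-31 \right)},-937 \right)}} = \frac{1}{-289250 - 198} = \frac{1}{-289448} = - \frac{1}{289448}$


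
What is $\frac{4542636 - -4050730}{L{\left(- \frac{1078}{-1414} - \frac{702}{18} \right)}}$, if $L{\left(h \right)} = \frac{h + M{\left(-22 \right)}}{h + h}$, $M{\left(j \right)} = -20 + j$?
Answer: $\frac{8296894873}{1013} \approx 8.1904 \cdot 10^{6}$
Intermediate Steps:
$L{\left(h \right)} = \frac{-42 + h}{2 h}$ ($L{\left(h \right)} = \frac{h - 42}{h + h} = \frac{h - 42}{2 h} = \left(-42 + h\right) \frac{1}{2 h} = \frac{-42 + h}{2 h}$)
$\frac{4542636 - -4050730}{L{\left(- \frac{1078}{-1414} - \frac{702}{18} \right)}} = \frac{4542636 - -4050730}{\frac{1}{2} \frac{1}{- \frac{1078}{-1414} - \frac{702}{18}} \left(-42 - \left(39 - \frac{77}{101}\right)\right)} = \frac{4542636 + 4050730}{\frac{1}{2} \frac{1}{\left(-1078\right) \left(- \frac{1}{1414}\right) - 39} \left(-42 - \frac{3862}{101}\right)} = \frac{8593366}{\frac{1}{2} \frac{1}{\frac{77}{101} - 39} \left(-42 + \left(\frac{77}{101} - 39\right)\right)} = \frac{8593366}{\frac{1}{2} \frac{1}{- \frac{3862}{101}} \left(-42 - \frac{3862}{101}\right)} = \frac{8593366}{\frac{1}{2} \left(- \frac{101}{3862}\right) \left(- \frac{8104}{101}\right)} = \frac{8593366}{\frac{2026}{1931}} = 8593366 \cdot \frac{1931}{2026} = \frac{8296894873}{1013}$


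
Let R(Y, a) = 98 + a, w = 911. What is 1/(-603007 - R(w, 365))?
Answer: -1/603470 ≈ -1.6571e-6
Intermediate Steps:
1/(-603007 - R(w, 365)) = 1/(-603007 - (98 + 365)) = 1/(-603007 - 1*463) = 1/(-603007 - 463) = 1/(-603470) = -1/603470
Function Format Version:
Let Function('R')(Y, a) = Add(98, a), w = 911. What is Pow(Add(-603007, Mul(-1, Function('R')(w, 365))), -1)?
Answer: Rational(-1, 603470) ≈ -1.6571e-6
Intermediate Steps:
Pow(Add(-603007, Mul(-1, Function('R')(w, 365))), -1) = Pow(Add(-603007, Mul(-1, Add(98, 365))), -1) = Pow(Add(-603007, Mul(-1, 463)), -1) = Pow(Add(-603007, -463), -1) = Pow(-603470, -1) = Rational(-1, 603470)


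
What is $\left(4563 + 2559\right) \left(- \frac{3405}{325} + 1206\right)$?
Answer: $\frac{553443498}{65} \approx 8.5145 \cdot 10^{6}$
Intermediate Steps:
$\left(4563 + 2559\right) \left(- \frac{3405}{325} + 1206\right) = 7122 \left(\left(-3405\right) \frac{1}{325} + 1206\right) = 7122 \left(- \frac{681}{65} + 1206\right) = 7122 \cdot \frac{77709}{65} = \frac{553443498}{65}$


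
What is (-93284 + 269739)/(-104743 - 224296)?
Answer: -176455/329039 ≈ -0.53627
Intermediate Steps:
(-93284 + 269739)/(-104743 - 224296) = 176455/(-329039) = 176455*(-1/329039) = -176455/329039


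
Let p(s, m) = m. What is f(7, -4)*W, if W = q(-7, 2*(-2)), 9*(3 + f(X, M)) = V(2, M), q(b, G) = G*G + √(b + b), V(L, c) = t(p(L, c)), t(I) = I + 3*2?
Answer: -400/9 - 25*I*√14/9 ≈ -44.444 - 10.393*I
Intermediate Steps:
t(I) = 6 + I (t(I) = I + 6 = 6 + I)
V(L, c) = 6 + c
q(b, G) = G² + √2*√b (q(b, G) = G² + √(2*b) = G² + √2*√b)
f(X, M) = -7/3 + M/9 (f(X, M) = -3 + (6 + M)/9 = -3 + (⅔ + M/9) = -7/3 + M/9)
W = 16 + I*√14 (W = (2*(-2))² + √2*√(-7) = (-4)² + √2*(I*√7) = 16 + I*√14 ≈ 16.0 + 3.7417*I)
f(7, -4)*W = (-7/3 + (⅑)*(-4))*(16 + I*√14) = (-7/3 - 4/9)*(16 + I*√14) = -25*(16 + I*√14)/9 = -400/9 - 25*I*√14/9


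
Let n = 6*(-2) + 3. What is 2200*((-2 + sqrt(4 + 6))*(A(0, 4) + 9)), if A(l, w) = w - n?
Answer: -96800 + 48400*sqrt(10) ≈ 56254.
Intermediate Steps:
n = -9 (n = -12 + 3 = -9)
A(l, w) = 9 + w (A(l, w) = w - 1*(-9) = w + 9 = 9 + w)
2200*((-2 + sqrt(4 + 6))*(A(0, 4) + 9)) = 2200*((-2 + sqrt(4 + 6))*((9 + 4) + 9)) = 2200*((-2 + sqrt(10))*(13 + 9)) = 2200*((-2 + sqrt(10))*22) = 2200*(-44 + 22*sqrt(10)) = -96800 + 48400*sqrt(10)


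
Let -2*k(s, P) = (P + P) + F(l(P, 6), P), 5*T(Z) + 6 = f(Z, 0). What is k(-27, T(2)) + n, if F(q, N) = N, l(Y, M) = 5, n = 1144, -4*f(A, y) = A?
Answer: 22919/20 ≈ 1145.9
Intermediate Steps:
f(A, y) = -A/4
T(Z) = -6/5 - Z/20 (T(Z) = -6/5 + (-Z/4)/5 = -6/5 - Z/20)
k(s, P) = -3*P/2 (k(s, P) = -((P + P) + P)/2 = -(2*P + P)/2 = -3*P/2)
k(-27, T(2)) + n = -3*(-6/5 - 1/20*2)/2 + 1144 = -3*(-6/5 - 1/10)/2 + 1144 = -3/2*(-13/10) + 1144 = 39/20 + 1144 = 22919/20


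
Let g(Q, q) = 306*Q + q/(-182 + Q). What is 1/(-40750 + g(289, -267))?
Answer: 107/5101921 ≈ 2.0972e-5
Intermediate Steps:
g(Q, q) = 306*Q + q/(-182 + Q)
1/(-40750 + g(289, -267)) = 1/(-40750 + (-267 - 55692*289 + 306*289**2)/(-182 + 289)) = 1/(-40750 + (-267 - 16094988 + 306*83521)/107) = 1/(-40750 + (-267 - 16094988 + 25557426)/107) = 1/(-40750 + (1/107)*9462171) = 1/(-40750 + 9462171/107) = 1/(5101921/107) = 107/5101921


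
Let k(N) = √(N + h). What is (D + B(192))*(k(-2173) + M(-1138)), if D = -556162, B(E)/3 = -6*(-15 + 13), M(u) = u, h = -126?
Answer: 632871388 - 6117386*I*√19 ≈ 6.3287e+8 - 2.6665e+7*I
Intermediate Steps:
B(E) = 36 (B(E) = 3*(-6*(-15 + 13)) = 3*(-6*(-2)) = 3*12 = 36)
k(N) = √(-126 + N) (k(N) = √(N - 126) = √(-126 + N))
(D + B(192))*(k(-2173) + M(-1138)) = (-556162 + 36)*(√(-126 - 2173) - 1138) = -556126*(√(-2299) - 1138) = -556126*(11*I*√19 - 1138) = -556126*(-1138 + 11*I*√19) = 632871388 - 6117386*I*√19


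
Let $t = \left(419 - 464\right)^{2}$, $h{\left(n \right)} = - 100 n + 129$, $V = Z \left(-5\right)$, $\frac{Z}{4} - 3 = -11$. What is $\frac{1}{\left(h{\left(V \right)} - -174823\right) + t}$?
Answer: $\frac{1}{160977} \approx 6.2121 \cdot 10^{-6}$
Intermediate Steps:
$Z = -32$ ($Z = 12 + 4 \left(-11\right) = 12 - 44 = -32$)
$V = 160$ ($V = \left(-32\right) \left(-5\right) = 160$)
$h{\left(n \right)} = 129 - 100 n$
$t = 2025$ ($t = \left(-45\right)^{2} = 2025$)
$\frac{1}{\left(h{\left(V \right)} - -174823\right) + t} = \frac{1}{\left(\left(129 - 16000\right) - -174823\right) + 2025} = \frac{1}{\left(\left(129 - 16000\right) + 174823\right) + 2025} = \frac{1}{\left(-15871 + 174823\right) + 2025} = \frac{1}{158952 + 2025} = \frac{1}{160977}$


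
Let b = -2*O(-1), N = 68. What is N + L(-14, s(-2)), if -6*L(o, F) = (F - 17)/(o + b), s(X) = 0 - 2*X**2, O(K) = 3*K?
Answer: 3239/48 ≈ 67.479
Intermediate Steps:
s(X) = -2*X**2
b = 6 (b = -6*(-1) = -2*(-3) = 6)
L(o, F) = -(-17 + F)/(6*(6 + o)) (L(o, F) = -(F - 17)/(6*(o + 6)) = -(-17 + F)/(6*(6 + o)))
N + L(-14, s(-2)) = 68 + (17 - (-2)*(-2)**2)/(6*(6 - 14)) = 68 + (1/6)*(17 - (-2)*4)/(-8) = 68 + (1/6)*(-1/8)*(17 - 1*(-8)) = 68 + (1/6)*(-1/8)*(17 + 8) = 68 + (1/6)*(-1/8)*25 = 68 - 25/48 = 3239/48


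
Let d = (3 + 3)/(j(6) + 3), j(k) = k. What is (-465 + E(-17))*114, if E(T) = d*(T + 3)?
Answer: -54074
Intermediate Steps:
d = 2/3 (d = (3 + 3)/(6 + 3) = 6/9 = 6*(1/9) = 2/3 ≈ 0.66667)
E(T) = 2 + 2*T/3 (E(T) = 2*(T + 3)/3 = 2*(3 + T)/3 = 2 + 2*T/3)
(-465 + E(-17))*114 = (-465 + (2 + (2/3)*(-17)))*114 = (-465 + (2 - 34/3))*114 = (-465 - 28/3)*114 = -1423/3*114 = -54074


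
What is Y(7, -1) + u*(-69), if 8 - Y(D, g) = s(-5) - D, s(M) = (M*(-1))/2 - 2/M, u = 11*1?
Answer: -7469/10 ≈ -746.90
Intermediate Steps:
u = 11
s(M) = -2/M - M/2 (s(M) = -M*(½) - 2/M = -M/2 - 2/M = -2/M - M/2)
Y(D, g) = 51/10 + D (Y(D, g) = 8 - ((-2/(-5) - ½*(-5)) - D) = 8 - ((-2*(-⅕) + 5/2) - D) = 8 - ((⅖ + 5/2) - D) = 8 - (29/10 - D) = 8 + (-29/10 + D) = 51/10 + D)
Y(7, -1) + u*(-69) = (51/10 + 7) + 11*(-69) = 121/10 - 759 = -7469/10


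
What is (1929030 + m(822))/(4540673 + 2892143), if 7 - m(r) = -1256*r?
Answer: 2961469/7432816 ≈ 0.39843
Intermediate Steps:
m(r) = 7 + 1256*r (m(r) = 7 - (-1256)*r = 7 + 1256*r)
(1929030 + m(822))/(4540673 + 2892143) = (1929030 + (7 + 1256*822))/(4540673 + 2892143) = (1929030 + (7 + 1032432))/7432816 = (1929030 + 1032439)*(1/7432816) = 2961469*(1/7432816) = 2961469/7432816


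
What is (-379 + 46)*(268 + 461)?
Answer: -242757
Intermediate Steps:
(-379 + 46)*(268 + 461) = -333*729 = -242757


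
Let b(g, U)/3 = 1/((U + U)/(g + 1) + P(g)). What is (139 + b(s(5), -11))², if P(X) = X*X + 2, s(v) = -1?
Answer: 19321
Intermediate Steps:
P(X) = 2 + X² (P(X) = X² + 2 = 2 + X²)
b(g, U) = 3/(2 + g² + 2*U/(1 + g)) (b(g, U) = 3/((U + U)/(g + 1) + (2 + g²)) = 3/((2*U)/(1 + g) + (2 + g²)) = 3/(2*U/(1 + g) + (2 + g²)) = 3/(2 + g² + 2*U/(1 + g)))
(139 + b(s(5), -11))² = (139 + 3*(1 - 1)/(2 + (-1)² + 2*(-11) - (2 + (-1)²)))² = (139 + 3*0/(2 + 1 - 22 - (2 + 1)))² = (139 + 3*0/(2 + 1 - 22 - 1*3))² = (139 + 3*0/(2 + 1 - 22 - 3))² = (139 + 3*0/(-22))² = (139 + 3*(-1/22)*0)² = (139 + 0)² = 139² = 19321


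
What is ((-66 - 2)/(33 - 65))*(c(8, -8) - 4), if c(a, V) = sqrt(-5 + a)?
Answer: -17/2 + 17*sqrt(3)/8 ≈ -4.8194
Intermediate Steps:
((-66 - 2)/(33 - 65))*(c(8, -8) - 4) = ((-66 - 2)/(33 - 65))*(sqrt(-5 + 8) - 4) = (-68/(-32))*(sqrt(3) - 4) = (-68*(-1/32))*(-4 + sqrt(3)) = 17*(-4 + sqrt(3))/8 = -17/2 + 17*sqrt(3)/8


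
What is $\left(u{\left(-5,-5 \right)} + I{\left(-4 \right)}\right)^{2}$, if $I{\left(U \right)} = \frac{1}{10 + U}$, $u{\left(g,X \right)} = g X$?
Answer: $\frac{22801}{36} \approx 633.36$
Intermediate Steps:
$u{\left(g,X \right)} = X g$
$\left(u{\left(-5,-5 \right)} + I{\left(-4 \right)}\right)^{2} = \left(\left(-5\right) \left(-5\right) + \frac{1}{10 - 4}\right)^{2} = \left(25 + \frac{1}{6}\right)^{2} = \left(\frac{151}{6}\right)^{2} = \frac{22801}{36}$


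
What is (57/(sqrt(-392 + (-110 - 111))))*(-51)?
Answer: 2907*I*sqrt(613)/613 ≈ 117.41*I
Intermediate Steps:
(57/(sqrt(-392 + (-110 - 111))))*(-51) = (57/(sqrt(-392 - 221)))*(-51) = (57/(sqrt(-613)))*(-51) = (57/((I*sqrt(613))))*(-51) = (57*(-I*sqrt(613)/613))*(-51) = -57*I*sqrt(613)/613*(-51) = 2907*I*sqrt(613)/613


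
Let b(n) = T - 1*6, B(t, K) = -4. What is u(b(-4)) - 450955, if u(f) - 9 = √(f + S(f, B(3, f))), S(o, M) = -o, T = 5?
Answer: -450946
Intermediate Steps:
b(n) = -1 (b(n) = 5 - 1*6 = 5 - 6 = -1)
u(f) = 9 (u(f) = 9 + √(f - f) = 9 + √0 = 9 + 0 = 9)
u(b(-4)) - 450955 = 9 - 450955 = -450946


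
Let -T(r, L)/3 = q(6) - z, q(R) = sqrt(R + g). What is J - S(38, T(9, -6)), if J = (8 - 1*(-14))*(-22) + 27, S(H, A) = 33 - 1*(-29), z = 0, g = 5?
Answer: -519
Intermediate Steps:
q(R) = sqrt(5 + R) (q(R) = sqrt(R + 5) = sqrt(5 + R))
T(r, L) = -3*sqrt(11) (T(r, L) = -3*(sqrt(5 + 6) - 1*0) = -3*(sqrt(11) + 0) = -3*sqrt(11))
S(H, A) = 62 (S(H, A) = 33 + 29 = 62)
J = -457 (J = (8 + 14)*(-22) + 27 = 22*(-22) + 27 = -484 + 27 = -457)
J - S(38, T(9, -6)) = -457 - 1*62 = -457 - 62 = -519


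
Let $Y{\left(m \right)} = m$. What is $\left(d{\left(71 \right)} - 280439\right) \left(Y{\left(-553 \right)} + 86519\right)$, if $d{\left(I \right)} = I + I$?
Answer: $-24096011902$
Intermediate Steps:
$d{\left(I \right)} = 2 I$
$\left(d{\left(71 \right)} - 280439\right) \left(Y{\left(-553 \right)} + 86519\right) = \left(2 \cdot 71 - 280439\right) \left(-553 + 86519\right) = \left(142 - 280439\right) 85966 = \left(-280297\right) 85966 = -24096011902$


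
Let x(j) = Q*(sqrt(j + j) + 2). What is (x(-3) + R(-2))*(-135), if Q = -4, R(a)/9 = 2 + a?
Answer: 1080 + 540*I*sqrt(6) ≈ 1080.0 + 1322.7*I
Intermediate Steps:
R(a) = 18 + 9*a (R(a) = 9*(2 + a) = 18 + 9*a)
x(j) = -8 - 4*sqrt(2)*sqrt(j) (x(j) = -4*(sqrt(j + j) + 2) = -4*(sqrt(2*j) + 2) = -4*(sqrt(2)*sqrt(j) + 2) = -4*(2 + sqrt(2)*sqrt(j)) = -8 - 4*sqrt(2)*sqrt(j))
(x(-3) + R(-2))*(-135) = ((-8 - 4*sqrt(2)*sqrt(-3)) + (18 + 9*(-2)))*(-135) = ((-8 - 4*sqrt(2)*I*sqrt(3)) + (18 - 18))*(-135) = ((-8 - 4*I*sqrt(6)) + 0)*(-135) = (-8 - 4*I*sqrt(6))*(-135) = 1080 + 540*I*sqrt(6)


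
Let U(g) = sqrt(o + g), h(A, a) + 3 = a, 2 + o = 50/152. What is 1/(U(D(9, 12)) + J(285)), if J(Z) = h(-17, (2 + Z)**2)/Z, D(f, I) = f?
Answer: 93897240/27134250649 - 8550*sqrt(10583)/27134250649 ≈ 0.0034281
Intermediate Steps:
o = -127/76 (o = -2 + 50/152 = -2 + 50*(1/152) = -2 + 25/76 = -127/76 ≈ -1.6711)
h(A, a) = -3 + a
J(Z) = (-3 + (2 + Z)**2)/Z
U(g) = sqrt(-127/76 + g)
1/(U(D(9, 12)) + J(285)) = 1/(sqrt(-2413 + 1444*9)/38 + (-3 + (2 + 285)**2)/285) = 1/(sqrt(-2413 + 12996)/38 + (-3 + 287**2)/285) = 1/(sqrt(10583)/38 + (-3 + 82369)/285) = 1/(sqrt(10583)/38 + (1/285)*82366) = 1/(sqrt(10583)/38 + 82366/285) = 1/(82366/285 + sqrt(10583)/38)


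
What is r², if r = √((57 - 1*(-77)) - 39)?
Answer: 95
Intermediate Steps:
r = √95 (r = √((57 + 77) - 39) = √(134 - 39) = √95 ≈ 9.7468)
r² = (√95)² = 95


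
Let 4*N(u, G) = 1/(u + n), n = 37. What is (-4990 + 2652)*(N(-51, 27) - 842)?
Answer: 7874551/4 ≈ 1.9686e+6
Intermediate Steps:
N(u, G) = 1/(4*(37 + u)) (N(u, G) = 1/(4*(u + 37)) = 1/(4*(37 + u)))
(-4990 + 2652)*(N(-51, 27) - 842) = (-4990 + 2652)*(1/(4*(37 - 51)) - 842) = -2338*((1/4)/(-14) - 842) = -2338*((1/4)*(-1/14) - 842) = -2338*(-1/56 - 842) = -2338*(-47153/56) = 7874551/4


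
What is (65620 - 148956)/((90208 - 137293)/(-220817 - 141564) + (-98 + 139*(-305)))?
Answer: 7549845754/3849652187 ≈ 1.9612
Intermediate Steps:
(65620 - 148956)/((90208 - 137293)/(-220817 - 141564) + (-98 + 139*(-305))) = -83336/(-47085/(-362381) + (-98 - 42395)) = -83336/(-47085*(-1/362381) - 42493) = -83336/(47085/362381 - 42493) = -83336/(-15398608748/362381) = -83336*(-362381/15398608748) = 7549845754/3849652187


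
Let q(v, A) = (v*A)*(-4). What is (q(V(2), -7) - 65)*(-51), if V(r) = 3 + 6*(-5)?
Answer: 41871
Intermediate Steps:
V(r) = -27 (V(r) = 3 - 30 = -27)
q(v, A) = -4*A*v (q(v, A) = (A*v)*(-4) = -4*A*v)
(q(V(2), -7) - 65)*(-51) = (-4*(-7)*(-27) - 65)*(-51) = (-756 - 65)*(-51) = -821*(-51) = 41871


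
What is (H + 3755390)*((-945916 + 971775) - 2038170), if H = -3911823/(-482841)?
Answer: -405427043959791427/53649 ≈ -7.5570e+12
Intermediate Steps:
H = 434647/53649 (H = -3911823*(-1/482841) = 434647/53649 ≈ 8.1017)
(H + 3755390)*((-945916 + 971775) - 2038170) = (434647/53649 + 3755390)*((-945916 + 971775) - 2038170) = 201473352757*(25859 - 2038170)/53649 = (201473352757/53649)*(-2012311) = -405427043959791427/53649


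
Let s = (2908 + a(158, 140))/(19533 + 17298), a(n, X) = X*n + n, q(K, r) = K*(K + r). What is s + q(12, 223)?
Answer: 103888606/36831 ≈ 2820.7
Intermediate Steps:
a(n, X) = n + X*n
s = 25186/36831 (s = (2908 + 158*(1 + 140))/(19533 + 17298) = (2908 + 158*141)/36831 = (2908 + 22278)*(1/36831) = 25186*(1/36831) = 25186/36831 ≈ 0.68383)
s + q(12, 223) = 25186/36831 + 12*(12 + 223) = 25186/36831 + 12*235 = 25186/36831 + 2820 = 103888606/36831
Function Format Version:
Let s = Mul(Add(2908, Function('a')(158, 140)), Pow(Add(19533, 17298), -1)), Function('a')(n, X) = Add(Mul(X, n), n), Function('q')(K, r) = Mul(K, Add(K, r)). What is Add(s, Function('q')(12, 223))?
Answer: Rational(103888606, 36831) ≈ 2820.7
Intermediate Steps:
Function('a')(n, X) = Add(n, Mul(X, n))
s = Rational(25186, 36831) (s = Mul(Add(2908, Mul(158, Add(1, 140))), Pow(Add(19533, 17298), -1)) = Mul(Add(2908, Mul(158, 141)), Pow(36831, -1)) = Mul(Add(2908, 22278), Rational(1, 36831)) = Mul(25186, Rational(1, 36831)) = Rational(25186, 36831) ≈ 0.68383)
Add(s, Function('q')(12, 223)) = Add(Rational(25186, 36831), Mul(12, Add(12, 223))) = Add(Rational(25186, 36831), Mul(12, 235)) = Add(Rational(25186, 36831), 2820) = Rational(103888606, 36831)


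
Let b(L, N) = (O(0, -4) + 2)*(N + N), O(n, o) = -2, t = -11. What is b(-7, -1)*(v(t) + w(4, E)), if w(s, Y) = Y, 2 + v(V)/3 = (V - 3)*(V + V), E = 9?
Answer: 0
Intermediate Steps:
b(L, N) = 0 (b(L, N) = (-2 + 2)*(N + N) = 0*(2*N) = 0)
v(V) = -6 + 6*V*(-3 + V) (v(V) = -6 + 3*((V - 3)*(V + V)) = -6 + 3*((-3 + V)*(2*V)) = -6 + 3*(2*V*(-3 + V)) = -6 + 6*V*(-3 + V))
b(-7, -1)*(v(t) + w(4, E)) = 0*((-6 - 18*(-11) + 6*(-11)**2) + 9) = 0*((-6 + 198 + 6*121) + 9) = 0*((-6 + 198 + 726) + 9) = 0*(918 + 9) = 0*927 = 0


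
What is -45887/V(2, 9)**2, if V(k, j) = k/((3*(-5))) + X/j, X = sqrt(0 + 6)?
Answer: -960185475/722 - 154868625*sqrt(6)/361 ≈ -2.3807e+6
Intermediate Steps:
X = sqrt(6) ≈ 2.4495
V(k, j) = -k/15 + sqrt(6)/j (V(k, j) = k/((3*(-5))) + sqrt(6)/j = k/(-15) + sqrt(6)/j = k*(-1/15) + sqrt(6)/j = -k/15 + sqrt(6)/j)
-45887/V(2, 9)**2 = -45887/(-1/15*2 + sqrt(6)/9)**2 = -45887/(-2/15 + sqrt(6)*(1/9))**2 = -45887/(-2/15 + sqrt(6)/9)**2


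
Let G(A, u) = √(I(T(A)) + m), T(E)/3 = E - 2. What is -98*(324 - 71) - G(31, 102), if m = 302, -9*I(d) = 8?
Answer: -24794 - √2710/3 ≈ -24811.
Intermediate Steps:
T(E) = -6 + 3*E (T(E) = 3*(E - 2) = 3*(-2 + E) = -6 + 3*E)
I(d) = -8/9 (I(d) = -⅑*8 = -8/9)
G(A, u) = √2710/3 (G(A, u) = √(-8/9 + 302) = √(2710/9) = √2710/3)
-98*(324 - 71) - G(31, 102) = -98*(324 - 71) - √2710/3 = -98*253 - √2710/3 = -24794 - √2710/3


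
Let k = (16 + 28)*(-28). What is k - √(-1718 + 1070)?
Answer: -1232 - 18*I*√2 ≈ -1232.0 - 25.456*I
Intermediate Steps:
k = -1232 (k = 44*(-28) = -1232)
k - √(-1718 + 1070) = -1232 - √(-1718 + 1070) = -1232 - √(-648) = -1232 - 18*I*√2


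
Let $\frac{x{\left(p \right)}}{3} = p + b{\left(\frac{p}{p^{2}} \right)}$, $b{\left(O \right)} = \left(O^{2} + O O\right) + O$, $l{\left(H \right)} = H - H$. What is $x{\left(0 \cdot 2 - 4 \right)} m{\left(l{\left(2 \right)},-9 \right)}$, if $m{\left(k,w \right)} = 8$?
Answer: $-99$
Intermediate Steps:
$l{\left(H \right)} = 0$
$b{\left(O \right)} = O + 2 O^{2}$ ($b{\left(O \right)} = \left(O^{2} + O^{2}\right) + O = 2 O^{2} + O = O + 2 O^{2}$)
$x{\left(p \right)} = 3 p + \frac{3 \left(1 + \frac{2}{p}\right)}{p}$ ($x{\left(p \right)} = 3 \left(p + \frac{p}{p^{2}} \left(1 + 2 \frac{p}{p^{2}}\right)\right) = 3 \left(p + \frac{1 + \frac{2}{p}}{p}\right) = 3 p + \frac{3 \left(1 + \frac{2}{p}\right)}{p}$)
$x{\left(0 \cdot 2 - 4 \right)} m{\left(l{\left(2 \right)},-9 \right)} = \left(3 \left(0 \cdot 2 - 4\right) + \frac{3}{0 \cdot 2 - 4} + \frac{6}{\left(0 \cdot 2 - 4\right)^{2}}\right) 8 = \left(3 \left(0 - 4\right) + \frac{3}{0 - 4} + \frac{6}{\left(0 - 4\right)^{2}}\right) 8 = \left(3 \left(-4\right) + \frac{3}{-4} + \frac{6}{16}\right) 8 = \left(-12 + 3 \left(- \frac{1}{4}\right) + 6 \cdot \frac{1}{16}\right) 8 = \left(-12 - \frac{3}{4} + \frac{3}{8}\right) 8 = \left(- \frac{99}{8}\right) 8 = -99$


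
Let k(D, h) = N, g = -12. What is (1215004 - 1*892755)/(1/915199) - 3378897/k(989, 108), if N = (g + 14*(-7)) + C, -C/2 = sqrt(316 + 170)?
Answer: 1497613911673313/5078 - 30410073*sqrt(6)/5078 ≈ 2.9492e+11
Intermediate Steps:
C = -18*sqrt(6) (C = -2*sqrt(316 + 170) = -18*sqrt(6) ≈ -44.091)
N = -110 - 18*sqrt(6) (N = (-12 + 14*(-7)) - 18*sqrt(6) = (-12 - 98) - 18*sqrt(6) = -110 - 18*sqrt(6) ≈ -154.09)
k(D, h) = -110 - 18*sqrt(6)
(1215004 - 1*892755)/(1/915199) - 3378897/k(989, 108) = (1215004 - 1*892755)/(1/915199) - 3378897/(-110 - 18*sqrt(6)) = (1215004 - 892755)/(1/915199) - 3378897/(-110 - 18*sqrt(6)) = 322249*915199 - 3378897/(-110 - 18*sqrt(6)) = 294921962551 - 3378897/(-110 - 18*sqrt(6))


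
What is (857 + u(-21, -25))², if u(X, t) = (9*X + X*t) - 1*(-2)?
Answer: 1428025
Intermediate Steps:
u(X, t) = 2 + 9*X + X*t (u(X, t) = (9*X + X*t) + 2 = 2 + 9*X + X*t)
(857 + u(-21, -25))² = (857 + (2 + 9*(-21) - 21*(-25)))² = (857 + (2 - 189 + 525))² = (857 + 338)² = 1195² = 1428025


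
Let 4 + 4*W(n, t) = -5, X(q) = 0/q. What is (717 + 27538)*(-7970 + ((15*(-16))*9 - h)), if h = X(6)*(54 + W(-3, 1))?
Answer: -286223150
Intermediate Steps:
X(q) = 0
W(n, t) = -9/4 (W(n, t) = -1 + (¼)*(-5) = -1 - 5/4 = -9/4)
h = 0 (h = 0*(54 - 9/4) = 0*(207/4) = 0)
(717 + 27538)*(-7970 + ((15*(-16))*9 - h)) = (717 + 27538)*(-7970 + ((15*(-16))*9 - 1*0)) = 28255*(-7970 + (-240*9 + 0)) = 28255*(-7970 + (-2160 + 0)) = 28255*(-7970 - 2160) = 28255*(-10130) = -286223150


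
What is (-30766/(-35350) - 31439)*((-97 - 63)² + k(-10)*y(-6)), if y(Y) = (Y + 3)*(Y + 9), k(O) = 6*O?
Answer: -2905037228776/3535 ≈ -8.2179e+8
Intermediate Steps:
y(Y) = (3 + Y)*(9 + Y)
(-30766/(-35350) - 31439)*((-97 - 63)² + k(-10)*y(-6)) = (-30766/(-35350) - 31439)*((-97 - 63)² + (6*(-10))*(27 + (-6)² + 12*(-6))) = (-30766*(-1/35350) - 31439)*((-160)² - 60*(27 + 36 - 72)) = (15383/17675 - 31439)*(25600 - 60*(-9)) = -555668942*(25600 + 540)/17675 = -555668942/17675*26140 = -2905037228776/3535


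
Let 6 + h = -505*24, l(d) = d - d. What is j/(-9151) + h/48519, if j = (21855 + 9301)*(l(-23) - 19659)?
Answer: 9905857649750/147999123 ≈ 66932.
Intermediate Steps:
l(d) = 0
h = -12126 (h = -6 - 505*24 = -6 - 12120 = -12126)
j = -612495804 (j = (21855 + 9301)*(0 - 19659) = 31156*(-19659) = -612495804)
j/(-9151) + h/48519 = -612495804/(-9151) - 12126/48519 = -612495804*(-1/9151) - 12126*1/48519 = 612495804/9151 - 4042/16173 = 9905857649750/147999123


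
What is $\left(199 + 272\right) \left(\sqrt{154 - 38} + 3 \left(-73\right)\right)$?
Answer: $-103149 + 942 \sqrt{29} \approx -98076.0$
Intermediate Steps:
$\left(199 + 272\right) \left(\sqrt{154 - 38} + 3 \left(-73\right)\right) = 471 \left(\sqrt{116} - 219\right) = 471 \left(2 \sqrt{29} - 219\right) = 471 \left(-219 + 2 \sqrt{29}\right) = -103149 + 942 \sqrt{29}$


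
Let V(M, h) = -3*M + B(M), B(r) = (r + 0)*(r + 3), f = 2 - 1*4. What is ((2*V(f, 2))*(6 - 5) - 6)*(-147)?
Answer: -294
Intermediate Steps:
f = -2 (f = 2 - 4 = -2)
B(r) = r*(3 + r)
V(M, h) = -3*M + M*(3 + M)
((2*V(f, 2))*(6 - 5) - 6)*(-147) = ((2*(-2)²)*(6 - 5) - 6)*(-147) = ((2*4)*1 - 6)*(-147) = (8*1 - 6)*(-147) = (8 - 6)*(-147) = 2*(-147) = -294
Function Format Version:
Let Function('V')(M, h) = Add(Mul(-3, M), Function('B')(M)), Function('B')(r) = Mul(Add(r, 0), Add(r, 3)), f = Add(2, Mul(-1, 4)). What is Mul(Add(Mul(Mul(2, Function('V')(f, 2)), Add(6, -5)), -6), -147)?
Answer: -294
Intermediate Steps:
f = -2 (f = Add(2, -4) = -2)
Function('B')(r) = Mul(r, Add(3, r))
Function('V')(M, h) = Add(Mul(-3, M), Mul(M, Add(3, M)))
Mul(Add(Mul(Mul(2, Function('V')(f, 2)), Add(6, -5)), -6), -147) = Mul(Add(Mul(Mul(2, Pow(-2, 2)), Add(6, -5)), -6), -147) = Mul(Add(Mul(Mul(2, 4), 1), -6), -147) = Mul(Add(Mul(8, 1), -6), -147) = Mul(Add(8, -6), -147) = Mul(2, -147) = -294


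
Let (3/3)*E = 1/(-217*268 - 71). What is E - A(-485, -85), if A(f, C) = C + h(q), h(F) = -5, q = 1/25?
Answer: 5240429/58227 ≈ 90.000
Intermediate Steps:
q = 1/25 ≈ 0.040000
A(f, C) = -5 + C (A(f, C) = C - 5 = -5 + C)
E = -1/58227 (E = 1/(-217*268 - 71) = 1/(-58156 - 71) = 1/(-58227) = -1/58227 ≈ -1.7174e-5)
E - A(-485, -85) = -1/58227 - (-5 - 85) = -1/58227 - 1*(-90) = -1/58227 + 90 = 5240429/58227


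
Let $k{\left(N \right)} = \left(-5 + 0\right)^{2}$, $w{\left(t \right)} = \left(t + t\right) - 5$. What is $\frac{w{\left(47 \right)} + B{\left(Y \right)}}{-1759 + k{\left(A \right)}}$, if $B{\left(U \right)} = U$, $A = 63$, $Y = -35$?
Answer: $- \frac{9}{289} \approx -0.031142$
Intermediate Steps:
$w{\left(t \right)} = -5 + 2 t$ ($w{\left(t \right)} = 2 t - 5 = -5 + 2 t$)
$k{\left(N \right)} = 25$ ($k{\left(N \right)} = \left(-5\right)^{2} = 25$)
$\frac{w{\left(47 \right)} + B{\left(Y \right)}}{-1759 + k{\left(A \right)}} = \frac{\left(-5 + 2 \cdot 47\right) - 35}{-1759 + 25} = \frac{\left(-5 + 94\right) - 35}{-1734} = \left(89 - 35\right) \left(- \frac{1}{1734}\right) = 54 \left(- \frac{1}{1734}\right) = - \frac{9}{289}$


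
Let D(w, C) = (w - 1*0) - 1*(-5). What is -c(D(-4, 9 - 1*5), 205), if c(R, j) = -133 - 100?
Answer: 233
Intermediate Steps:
D(w, C) = 5 + w (D(w, C) = (w + 0) + 5 = w + 5 = 5 + w)
c(R, j) = -233
-c(D(-4, 9 - 1*5), 205) = -1*(-233) = 233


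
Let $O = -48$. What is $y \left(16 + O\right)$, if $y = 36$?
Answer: $-1152$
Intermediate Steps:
$y \left(16 + O\right) = 36 \left(16 - 48\right) = 36 \left(-32\right) = -1152$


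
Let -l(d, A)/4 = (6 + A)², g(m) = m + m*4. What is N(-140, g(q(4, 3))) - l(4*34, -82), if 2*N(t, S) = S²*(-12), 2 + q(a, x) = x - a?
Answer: 21754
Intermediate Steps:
q(a, x) = -2 + x - a (q(a, x) = -2 + (x - a) = -2 + x - a)
g(m) = 5*m (g(m) = m + 4*m = 5*m)
l(d, A) = -4*(6 + A)²
N(t, S) = -6*S² (N(t, S) = (S²*(-12))/2 = (-12*S²)/2 = -6*S²)
N(-140, g(q(4, 3))) - l(4*34, -82) = -6*25*(-2 + 3 - 1*4)² - (-4)*(6 - 82)² = -6*25*(-2 + 3 - 4)² - (-4)*(-76)² = -6*(5*(-3))² - (-4)*5776 = -6*(-15)² - 1*(-23104) = -6*225 + 23104 = -1350 + 23104 = 21754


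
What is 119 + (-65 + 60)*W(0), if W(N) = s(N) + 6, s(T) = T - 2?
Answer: 99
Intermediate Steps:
s(T) = -2 + T
W(N) = 4 + N (W(N) = (-2 + N) + 6 = 4 + N)
119 + (-65 + 60)*W(0) = 119 + (-65 + 60)*(4 + 0) = 119 - 5*4 = 119 - 20 = 99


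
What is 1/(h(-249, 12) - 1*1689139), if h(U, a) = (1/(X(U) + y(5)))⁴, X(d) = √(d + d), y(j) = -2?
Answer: 4*(-988*√498 + 59017*I)/(-398751665451*I + 6675477328*√498) ≈ -5.9202e-7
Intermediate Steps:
X(d) = √2*√d (X(d) = √(2*d) = √2*√d)
h(U, a) = (-2 + √2*√U)⁻⁴ (h(U, a) = (1/(√2*√U - 2))⁴ = (1/(-2 + √2*√U))⁴ = (-2 + √2*√U)⁻⁴)
1/(h(-249, 12) - 1*1689139) = 1/((-2 + √2*√(-249))⁻⁴ - 1*1689139) = 1/((-2 + √2*(I*√249))⁻⁴ - 1689139) = 1/((-2 + I*√498)⁻⁴ - 1689139) = 1/(-1689139 + (-2 + I*√498)⁻⁴)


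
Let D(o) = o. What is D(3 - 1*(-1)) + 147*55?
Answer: 8089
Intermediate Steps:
D(3 - 1*(-1)) + 147*55 = (3 - 1*(-1)) + 147*55 = (3 + 1) + 8085 = 4 + 8085 = 8089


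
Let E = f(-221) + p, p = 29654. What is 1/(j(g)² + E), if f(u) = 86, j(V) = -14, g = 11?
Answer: 1/29936 ≈ 3.3405e-5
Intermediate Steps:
E = 29740 (E = 86 + 29654 = 29740)
1/(j(g)² + E) = 1/((-14)² + 29740) = 1/(196 + 29740) = 1/29936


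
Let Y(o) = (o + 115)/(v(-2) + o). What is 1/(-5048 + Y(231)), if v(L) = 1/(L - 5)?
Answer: -808/4077573 ≈ -0.00019816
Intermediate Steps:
v(L) = 1/(-5 + L)
Y(o) = (115 + o)/(-⅐ + o) (Y(o) = (o + 115)/(1/(-5 - 2) + o) = (115 + o)/(1/(-7) + o) = (115 + o)/(-⅐ + o))
1/(-5048 + Y(231)) = 1/(-5048 + 7*(115 + 231)/(-1 + 7*231)) = 1/(-5048 + 7*346/(-1 + 1617)) = 1/(-5048 + 7*346/1616) = 1/(-5048 + 7*(1/1616)*346) = 1/(-5048 + 1211/808) = 1/(-4077573/808) = -808/4077573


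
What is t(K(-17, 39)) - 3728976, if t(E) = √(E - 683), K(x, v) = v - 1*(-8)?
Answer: -3728976 + 2*I*√159 ≈ -3.729e+6 + 25.219*I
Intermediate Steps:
K(x, v) = 8 + v (K(x, v) = v + 8 = 8 + v)
t(E) = √(-683 + E)
t(K(-17, 39)) - 3728976 = √(-683 + (8 + 39)) - 3728976 = √(-683 + 47) - 3728976 = √(-636) - 3728976 = 2*I*√159 - 3728976 = -3728976 + 2*I*√159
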